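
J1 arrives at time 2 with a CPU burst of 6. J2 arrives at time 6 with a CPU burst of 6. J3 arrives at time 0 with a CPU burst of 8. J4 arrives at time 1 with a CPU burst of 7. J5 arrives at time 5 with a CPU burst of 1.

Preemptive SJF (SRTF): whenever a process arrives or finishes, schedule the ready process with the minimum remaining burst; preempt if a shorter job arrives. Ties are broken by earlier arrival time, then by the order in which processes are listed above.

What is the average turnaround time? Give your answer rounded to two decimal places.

Gantt: | J3 0-5 | J5 5-6 | J3 6-9 | J1 9-15 | J2 15-21 | J4 21-28 |
Completion: J1=15  J2=21  J3=9  J4=28  J5=6
Turnaround (C−A): J1=13  J2=15  J3=9  J4=27  J5=1
Turnaround times: J1=13, J2=15, J3=9, J4=27, J5=1
Average turnaround = (13+15+9+27+1) / 5 = 65/5 = 13.00

13.00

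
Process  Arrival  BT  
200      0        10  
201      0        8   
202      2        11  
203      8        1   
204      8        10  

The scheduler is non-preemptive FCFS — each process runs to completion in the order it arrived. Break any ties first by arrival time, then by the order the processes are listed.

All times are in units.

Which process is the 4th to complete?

Gantt: | 200 0-10 | 201 10-18 | 202 18-29 | 203 29-30 | 204 30-40 |
Completion: 200=10  201=18  202=29  203=30  204=40
Turnaround (C−A): 200=10  201=18  202=27  203=22  204=32
Finish order: 200 → 201 → 202 → 203 → 204

203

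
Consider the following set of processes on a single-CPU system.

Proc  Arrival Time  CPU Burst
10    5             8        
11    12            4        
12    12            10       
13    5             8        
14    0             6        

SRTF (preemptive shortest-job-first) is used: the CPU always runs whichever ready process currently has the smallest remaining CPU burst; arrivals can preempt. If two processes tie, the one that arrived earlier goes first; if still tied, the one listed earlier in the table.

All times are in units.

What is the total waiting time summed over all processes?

30

Gantt: | 14 0-6 | 10 6-14 | 11 14-18 | 13 18-26 | 12 26-36 |
Completion: 10=14  11=18  12=36  13=26  14=6
Turnaround (C−A): 10=9  11=6  12=24  13=21  14=6
Waiting = turnaround − burst: 10=1, 11=2, 12=14, 13=13, 14=0
Total waiting = 1 + 2 + 14 + 13 + 0 = 30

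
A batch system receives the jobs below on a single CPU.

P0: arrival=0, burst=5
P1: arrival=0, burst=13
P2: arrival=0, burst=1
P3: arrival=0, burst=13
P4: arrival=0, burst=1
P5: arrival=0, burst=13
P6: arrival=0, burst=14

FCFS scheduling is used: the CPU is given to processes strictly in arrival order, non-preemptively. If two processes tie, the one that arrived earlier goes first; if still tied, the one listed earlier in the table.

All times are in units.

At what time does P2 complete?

19

Timeline: | P0 0-5 | P1 5-18 | P2 18-19 | P3 19-32 | P4 32-33 | P5 33-46 | P6 46-60 |
Completion: P0=5  P1=18  P2=19  P3=32  P4=33  P5=46  P6=60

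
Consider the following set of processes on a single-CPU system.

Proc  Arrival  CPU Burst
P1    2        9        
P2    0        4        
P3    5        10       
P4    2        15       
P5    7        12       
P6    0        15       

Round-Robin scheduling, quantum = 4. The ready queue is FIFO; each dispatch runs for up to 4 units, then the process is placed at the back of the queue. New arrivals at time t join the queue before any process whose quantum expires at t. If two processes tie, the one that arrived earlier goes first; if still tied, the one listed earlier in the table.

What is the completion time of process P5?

59

Timeline: | P2 0-4 | P6 4-8 | P1 8-12 | P4 12-16 | P3 16-20 | P5 20-24 | P6 24-28 | P1 28-32 | P4 32-36 | P3 36-40 | P5 40-44 | P6 44-48 | P1 48-49 | P4 49-53 | P3 53-55 | P5 55-59 | P6 59-62 | P4 62-65 |
Completion: P1=49  P2=4  P3=55  P4=65  P5=59  P6=62
Turnaround (C−A): P1=47  P2=4  P3=50  P4=63  P5=52  P6=62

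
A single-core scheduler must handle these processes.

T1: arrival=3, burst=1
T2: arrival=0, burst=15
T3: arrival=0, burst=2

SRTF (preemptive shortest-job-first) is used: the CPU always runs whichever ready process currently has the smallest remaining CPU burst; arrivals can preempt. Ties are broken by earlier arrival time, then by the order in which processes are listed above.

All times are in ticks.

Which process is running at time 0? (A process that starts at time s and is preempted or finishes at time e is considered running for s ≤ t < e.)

Gantt: | T3 0-2 | T2 2-3 | T1 3-4 | T2 4-18 |
Completion: T1=4  T2=18  T3=2
Turnaround (C−A): T1=1  T2=18  T3=2

T3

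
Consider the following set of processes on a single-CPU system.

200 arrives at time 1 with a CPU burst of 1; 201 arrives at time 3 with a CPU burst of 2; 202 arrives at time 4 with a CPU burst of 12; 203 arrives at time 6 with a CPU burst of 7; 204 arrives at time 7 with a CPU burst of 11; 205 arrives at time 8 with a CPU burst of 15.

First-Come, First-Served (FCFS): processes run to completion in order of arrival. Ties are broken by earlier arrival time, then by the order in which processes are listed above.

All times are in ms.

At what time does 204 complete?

Schedule: | idle 0-1 | 200 1-2 | idle 2-3 | 201 3-5 | 202 5-17 | 203 17-24 | 204 24-35 | 205 35-50 |
Completion: 200=2  201=5  202=17  203=24  204=35  205=50

35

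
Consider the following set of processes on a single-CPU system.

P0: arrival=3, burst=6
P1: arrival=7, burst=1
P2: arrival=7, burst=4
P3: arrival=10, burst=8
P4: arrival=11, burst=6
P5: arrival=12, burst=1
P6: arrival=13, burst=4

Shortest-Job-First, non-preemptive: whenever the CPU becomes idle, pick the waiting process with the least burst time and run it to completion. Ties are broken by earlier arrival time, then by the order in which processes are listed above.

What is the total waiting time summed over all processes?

32

Timeline: | idle 0-3 | P0 3-9 | P1 9-10 | P2 10-14 | P5 14-15 | P6 15-19 | P4 19-25 | P3 25-33 |
Completion: P0=9  P1=10  P2=14  P3=33  P4=25  P5=15  P6=19
Waiting = turnaround − burst: P0=0, P1=2, P2=3, P3=15, P4=8, P5=2, P6=2
Total waiting = 0 + 2 + 3 + 15 + 8 + 2 + 2 = 32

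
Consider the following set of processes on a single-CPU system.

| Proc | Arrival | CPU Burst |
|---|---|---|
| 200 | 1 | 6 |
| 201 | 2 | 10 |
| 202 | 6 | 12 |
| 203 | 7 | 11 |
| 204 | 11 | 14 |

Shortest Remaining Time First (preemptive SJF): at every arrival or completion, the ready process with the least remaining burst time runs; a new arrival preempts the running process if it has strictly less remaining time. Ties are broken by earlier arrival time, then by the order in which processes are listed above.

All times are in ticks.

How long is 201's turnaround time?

15

Gantt: | idle 0-1 | 200 1-7 | 201 7-17 | 203 17-28 | 202 28-40 | 204 40-54 |
Completion: 200=7  201=17  202=40  203=28  204=54
Turnaround (C−A): 200=6  201=15  202=34  203=21  204=43
Turnaround(201) = completion − arrival = 17 − 2 = 15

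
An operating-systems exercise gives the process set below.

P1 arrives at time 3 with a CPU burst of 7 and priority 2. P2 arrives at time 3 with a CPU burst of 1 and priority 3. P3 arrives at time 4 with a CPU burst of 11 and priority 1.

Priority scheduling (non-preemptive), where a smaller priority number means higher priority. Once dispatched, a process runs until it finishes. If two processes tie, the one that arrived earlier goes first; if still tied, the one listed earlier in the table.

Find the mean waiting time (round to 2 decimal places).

8.00

Schedule: | idle 0-3 | P1 3-10 | P3 10-21 | P2 21-22 |
Completion: P1=10  P2=22  P3=21
Waiting times: P1=0, P2=18, P3=6
Average waiting = (0+18+6) / 3 = 24/3 = 8.00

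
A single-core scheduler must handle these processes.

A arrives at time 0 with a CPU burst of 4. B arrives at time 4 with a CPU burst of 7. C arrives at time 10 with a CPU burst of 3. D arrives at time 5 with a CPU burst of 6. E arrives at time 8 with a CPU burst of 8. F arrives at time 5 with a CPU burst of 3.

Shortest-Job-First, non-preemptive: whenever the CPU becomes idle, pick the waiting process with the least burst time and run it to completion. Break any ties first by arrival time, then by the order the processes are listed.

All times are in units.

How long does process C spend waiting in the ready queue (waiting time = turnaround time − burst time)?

Gantt: | A 0-4 | B 4-11 | F 11-14 | C 14-17 | D 17-23 | E 23-31 |
Completion: A=4  B=11  C=17  D=23  E=31  F=14
Waiting(C) = turnaround − burst = 7 − 3 = 4

4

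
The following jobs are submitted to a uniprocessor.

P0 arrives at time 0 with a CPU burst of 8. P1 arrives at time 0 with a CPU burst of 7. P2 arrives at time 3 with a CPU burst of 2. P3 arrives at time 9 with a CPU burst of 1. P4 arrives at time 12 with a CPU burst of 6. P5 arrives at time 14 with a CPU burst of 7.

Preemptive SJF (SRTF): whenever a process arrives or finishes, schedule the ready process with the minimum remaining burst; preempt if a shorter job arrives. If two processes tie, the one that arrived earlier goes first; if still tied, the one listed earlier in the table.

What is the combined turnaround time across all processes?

Timeline: | P1 0-3 | P2 3-5 | P1 5-9 | P3 9-10 | P0 10-18 | P4 18-24 | P5 24-31 |
Completion: P0=18  P1=9  P2=5  P3=10  P4=24  P5=31
Turnaround = completion − arrival: P0=18, P1=9, P2=2, P3=1, P4=12, P5=17
Total turnaround = 18 + 9 + 2 + 1 + 12 + 17 = 59

59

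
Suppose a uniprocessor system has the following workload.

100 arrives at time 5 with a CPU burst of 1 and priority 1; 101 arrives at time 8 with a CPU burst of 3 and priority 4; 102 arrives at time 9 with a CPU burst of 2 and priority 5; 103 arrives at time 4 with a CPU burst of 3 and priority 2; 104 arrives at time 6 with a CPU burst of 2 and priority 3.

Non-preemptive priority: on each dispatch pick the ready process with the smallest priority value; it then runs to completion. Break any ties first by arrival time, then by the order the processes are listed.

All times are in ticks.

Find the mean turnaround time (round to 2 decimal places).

Timeline: | idle 0-4 | 103 4-7 | 100 7-8 | 104 8-10 | 101 10-13 | 102 13-15 |
Completion: 100=8  101=13  102=15  103=7  104=10
Turnaround (C−A): 100=3  101=5  102=6  103=3  104=4
Turnaround times: 100=3, 101=5, 102=6, 103=3, 104=4
Average turnaround = (3+5+6+3+4) / 5 = 21/5 = 4.20

4.20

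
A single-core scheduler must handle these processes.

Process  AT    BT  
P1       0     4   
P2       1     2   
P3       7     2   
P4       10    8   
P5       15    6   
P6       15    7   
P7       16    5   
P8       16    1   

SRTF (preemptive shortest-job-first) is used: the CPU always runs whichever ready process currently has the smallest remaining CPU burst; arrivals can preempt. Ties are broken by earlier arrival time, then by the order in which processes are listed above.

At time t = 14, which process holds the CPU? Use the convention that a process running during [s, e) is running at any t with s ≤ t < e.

Timeline: | P1 0-1 | P2 1-3 | P1 3-6 | idle 6-7 | P3 7-9 | idle 9-10 | P4 10-16 | P8 16-17 | P4 17-19 | P7 19-24 | P5 24-30 | P6 30-37 |
Completion: P1=6  P2=3  P3=9  P4=19  P5=30  P6=37  P7=24  P8=17
Turnaround (C−A): P1=6  P2=2  P3=2  P4=9  P5=15  P6=22  P7=8  P8=1

P4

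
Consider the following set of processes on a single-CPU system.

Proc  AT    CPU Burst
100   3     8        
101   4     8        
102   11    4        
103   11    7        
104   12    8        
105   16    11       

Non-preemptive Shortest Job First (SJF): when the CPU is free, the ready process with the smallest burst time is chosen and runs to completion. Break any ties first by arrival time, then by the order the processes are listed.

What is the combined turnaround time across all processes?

Schedule: | idle 0-3 | 100 3-11 | 102 11-15 | 103 15-22 | 101 22-30 | 104 30-38 | 105 38-49 |
Completion: 100=11  101=30  102=15  103=22  104=38  105=49
Turnaround (C−A): 100=8  101=26  102=4  103=11  104=26  105=33
Turnaround = completion − arrival: 100=8, 101=26, 102=4, 103=11, 104=26, 105=33
Total turnaround = 8 + 26 + 4 + 11 + 26 + 33 = 108

108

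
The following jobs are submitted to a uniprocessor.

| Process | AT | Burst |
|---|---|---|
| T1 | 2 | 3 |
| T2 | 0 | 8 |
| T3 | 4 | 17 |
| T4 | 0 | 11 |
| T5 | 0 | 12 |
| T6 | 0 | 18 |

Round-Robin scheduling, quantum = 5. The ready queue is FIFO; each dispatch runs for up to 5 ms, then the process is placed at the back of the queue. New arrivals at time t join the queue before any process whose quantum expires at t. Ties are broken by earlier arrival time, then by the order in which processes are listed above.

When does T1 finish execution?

23

Gantt: | T2 0-5 | T4 5-10 | T5 10-15 | T6 15-20 | T1 20-23 | T3 23-28 | T2 28-31 | T4 31-36 | T5 36-41 | T6 41-46 | T3 46-51 | T4 51-52 | T5 52-54 | T6 54-59 | T3 59-64 | T6 64-67 | T3 67-69 |
Completion: T1=23  T2=31  T3=69  T4=52  T5=54  T6=67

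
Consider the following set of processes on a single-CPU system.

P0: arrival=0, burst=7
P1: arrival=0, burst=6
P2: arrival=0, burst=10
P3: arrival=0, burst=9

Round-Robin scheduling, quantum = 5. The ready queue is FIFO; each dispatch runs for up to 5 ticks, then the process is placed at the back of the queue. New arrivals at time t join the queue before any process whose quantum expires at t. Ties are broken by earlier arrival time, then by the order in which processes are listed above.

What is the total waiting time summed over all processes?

73

Timeline: | P0 0-5 | P1 5-10 | P2 10-15 | P3 15-20 | P0 20-22 | P1 22-23 | P2 23-28 | P3 28-32 |
Completion: P0=22  P1=23  P2=28  P3=32
Turnaround (C−A): P0=22  P1=23  P2=28  P3=32
Waiting = turnaround − burst: P0=15, P1=17, P2=18, P3=23
Total waiting = 15 + 17 + 18 + 23 = 73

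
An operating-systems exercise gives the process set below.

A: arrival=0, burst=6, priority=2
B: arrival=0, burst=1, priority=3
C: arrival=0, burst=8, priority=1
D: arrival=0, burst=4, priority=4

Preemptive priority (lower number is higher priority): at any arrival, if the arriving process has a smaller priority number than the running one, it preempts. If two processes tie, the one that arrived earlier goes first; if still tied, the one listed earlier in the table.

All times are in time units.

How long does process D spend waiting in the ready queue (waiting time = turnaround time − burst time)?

15

Timeline: | C 0-8 | A 8-14 | B 14-15 | D 15-19 |
Completion: A=14  B=15  C=8  D=19
Turnaround (C−A): A=14  B=15  C=8  D=19
Waiting(D) = turnaround − burst = 19 − 4 = 15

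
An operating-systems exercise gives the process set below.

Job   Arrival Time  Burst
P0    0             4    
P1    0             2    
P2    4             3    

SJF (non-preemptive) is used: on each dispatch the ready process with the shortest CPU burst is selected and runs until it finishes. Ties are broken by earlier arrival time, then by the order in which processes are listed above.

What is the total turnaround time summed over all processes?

13

Gantt: | P1 0-2 | P0 2-6 | P2 6-9 |
Completion: P0=6  P1=2  P2=9
Turnaround (C−A): P0=6  P1=2  P2=5
Turnaround = completion − arrival: P0=6, P1=2, P2=5
Total turnaround = 6 + 2 + 5 = 13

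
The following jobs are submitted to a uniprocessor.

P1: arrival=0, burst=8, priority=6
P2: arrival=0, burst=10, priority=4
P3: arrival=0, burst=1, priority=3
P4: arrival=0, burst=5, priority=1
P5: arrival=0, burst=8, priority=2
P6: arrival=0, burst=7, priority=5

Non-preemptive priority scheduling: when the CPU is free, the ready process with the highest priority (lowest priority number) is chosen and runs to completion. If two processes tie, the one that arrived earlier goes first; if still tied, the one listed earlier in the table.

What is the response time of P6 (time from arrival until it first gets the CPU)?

Timeline: | P4 0-5 | P5 5-13 | P3 13-14 | P2 14-24 | P6 24-31 | P1 31-39 |
Completion: P1=39  P2=24  P3=14  P4=5  P5=13  P6=31
Turnaround (C−A): P1=39  P2=24  P3=14  P4=5  P5=13  P6=31
Response(P6) = first start − arrival = 24 − 0 = 24

24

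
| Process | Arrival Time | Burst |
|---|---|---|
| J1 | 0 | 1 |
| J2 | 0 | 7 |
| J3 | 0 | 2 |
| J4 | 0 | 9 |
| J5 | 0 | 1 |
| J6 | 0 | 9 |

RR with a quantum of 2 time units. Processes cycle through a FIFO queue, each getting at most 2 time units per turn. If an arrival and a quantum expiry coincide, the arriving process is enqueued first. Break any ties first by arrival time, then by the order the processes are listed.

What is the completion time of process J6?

29

Gantt: | J1 0-1 | J2 1-3 | J3 3-5 | J4 5-7 | J5 7-8 | J6 8-10 | J2 10-12 | J4 12-14 | J6 14-16 | J2 16-18 | J4 18-20 | J6 20-22 | J2 22-23 | J4 23-25 | J6 25-27 | J4 27-28 | J6 28-29 |
Completion: J1=1  J2=23  J3=5  J4=28  J5=8  J6=29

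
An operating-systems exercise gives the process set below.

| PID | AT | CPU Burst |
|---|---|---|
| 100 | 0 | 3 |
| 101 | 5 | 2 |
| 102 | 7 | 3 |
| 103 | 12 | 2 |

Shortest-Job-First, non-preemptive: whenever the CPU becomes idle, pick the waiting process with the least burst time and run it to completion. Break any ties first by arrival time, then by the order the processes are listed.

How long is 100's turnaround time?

3

Gantt: | 100 0-3 | idle 3-5 | 101 5-7 | 102 7-10 | idle 10-12 | 103 12-14 |
Completion: 100=3  101=7  102=10  103=14
Turnaround (C−A): 100=3  101=2  102=3  103=2
Turnaround(100) = completion − arrival = 3 − 0 = 3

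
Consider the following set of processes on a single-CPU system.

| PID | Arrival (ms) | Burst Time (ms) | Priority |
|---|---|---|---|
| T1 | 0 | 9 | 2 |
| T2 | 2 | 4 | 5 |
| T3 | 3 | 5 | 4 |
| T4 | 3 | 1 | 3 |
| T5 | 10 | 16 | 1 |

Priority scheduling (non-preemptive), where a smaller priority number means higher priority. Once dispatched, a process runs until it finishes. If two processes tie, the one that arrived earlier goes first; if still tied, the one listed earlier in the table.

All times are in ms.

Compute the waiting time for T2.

Timeline: | T1 0-9 | T4 9-10 | T5 10-26 | T3 26-31 | T2 31-35 |
Completion: T1=9  T2=35  T3=31  T4=10  T5=26
Waiting(T2) = turnaround − burst = 33 − 4 = 29

29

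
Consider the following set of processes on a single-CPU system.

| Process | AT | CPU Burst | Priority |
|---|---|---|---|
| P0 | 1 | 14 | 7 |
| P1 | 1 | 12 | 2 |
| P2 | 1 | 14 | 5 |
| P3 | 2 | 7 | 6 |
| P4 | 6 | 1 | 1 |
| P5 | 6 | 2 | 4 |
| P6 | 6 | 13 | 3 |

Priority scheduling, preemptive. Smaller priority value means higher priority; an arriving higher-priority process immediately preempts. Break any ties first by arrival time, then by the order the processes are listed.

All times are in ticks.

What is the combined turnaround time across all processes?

211

Timeline: | idle 0-1 | P1 1-6 | P4 6-7 | P1 7-14 | P6 14-27 | P5 27-29 | P2 29-43 | P3 43-50 | P0 50-64 |
Completion: P0=64  P1=14  P2=43  P3=50  P4=7  P5=29  P6=27
Turnaround (C−A): P0=63  P1=13  P2=42  P3=48  P4=1  P5=23  P6=21
Turnaround = completion − arrival: P0=63, P1=13, P2=42, P3=48, P4=1, P5=23, P6=21
Total turnaround = 63 + 13 + 42 + 48 + 1 + 23 + 21 = 211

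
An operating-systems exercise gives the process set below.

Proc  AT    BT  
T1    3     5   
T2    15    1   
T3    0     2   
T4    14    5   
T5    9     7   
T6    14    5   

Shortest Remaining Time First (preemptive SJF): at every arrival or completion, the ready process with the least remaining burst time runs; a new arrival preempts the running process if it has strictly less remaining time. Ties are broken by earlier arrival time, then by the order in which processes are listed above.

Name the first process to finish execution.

Schedule: | T3 0-2 | idle 2-3 | T1 3-8 | idle 8-9 | T5 9-16 | T2 16-17 | T4 17-22 | T6 22-27 |
Completion: T1=8  T2=17  T3=2  T4=22  T5=16  T6=27
Turnaround (C−A): T1=5  T2=2  T3=2  T4=8  T5=7  T6=13
Finish order: T3 → T1 → T5 → T2 → T4 → T6

T3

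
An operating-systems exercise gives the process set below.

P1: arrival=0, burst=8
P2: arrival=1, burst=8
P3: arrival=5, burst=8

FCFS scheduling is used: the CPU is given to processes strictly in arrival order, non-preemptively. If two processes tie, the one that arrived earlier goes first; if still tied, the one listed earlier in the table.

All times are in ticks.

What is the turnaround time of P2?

15

Timeline: | P1 0-8 | P2 8-16 | P3 16-24 |
Completion: P1=8  P2=16  P3=24
Turnaround (C−A): P1=8  P2=15  P3=19
Turnaround(P2) = completion − arrival = 16 − 1 = 15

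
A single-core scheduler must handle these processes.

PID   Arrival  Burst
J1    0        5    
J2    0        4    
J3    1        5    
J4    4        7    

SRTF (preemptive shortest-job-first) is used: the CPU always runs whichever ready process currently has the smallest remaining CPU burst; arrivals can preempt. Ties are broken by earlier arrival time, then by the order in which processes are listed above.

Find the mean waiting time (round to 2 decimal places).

Gantt: | J2 0-4 | J1 4-9 | J3 9-14 | J4 14-21 |
Completion: J1=9  J2=4  J3=14  J4=21
Waiting times: J1=4, J2=0, J3=8, J4=10
Average waiting = (4+0+8+10) / 4 = 22/4 = 5.50

5.50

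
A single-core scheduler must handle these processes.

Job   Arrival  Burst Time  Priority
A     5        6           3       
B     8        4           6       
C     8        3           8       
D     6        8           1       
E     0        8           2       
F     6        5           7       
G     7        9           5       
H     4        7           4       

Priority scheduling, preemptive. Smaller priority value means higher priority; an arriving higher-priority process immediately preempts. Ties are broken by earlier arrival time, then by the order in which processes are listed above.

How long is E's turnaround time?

16

Schedule: | E 0-6 | D 6-14 | E 14-16 | A 16-22 | H 22-29 | G 29-38 | B 38-42 | F 42-47 | C 47-50 |
Completion: A=22  B=42  C=50  D=14  E=16  F=47  G=38  H=29
Turnaround (C−A): A=17  B=34  C=42  D=8  E=16  F=41  G=31  H=25
Turnaround(E) = completion − arrival = 16 − 0 = 16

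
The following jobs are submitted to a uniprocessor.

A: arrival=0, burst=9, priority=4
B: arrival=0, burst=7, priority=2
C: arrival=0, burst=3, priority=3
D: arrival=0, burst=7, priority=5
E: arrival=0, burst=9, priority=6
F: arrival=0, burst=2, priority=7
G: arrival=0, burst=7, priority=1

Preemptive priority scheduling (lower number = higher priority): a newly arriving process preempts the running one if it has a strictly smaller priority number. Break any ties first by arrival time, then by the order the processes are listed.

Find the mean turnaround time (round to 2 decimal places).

26.14

Schedule: | G 0-7 | B 7-14 | C 14-17 | A 17-26 | D 26-33 | E 33-42 | F 42-44 |
Completion: A=26  B=14  C=17  D=33  E=42  F=44  G=7
Turnaround (C−A): A=26  B=14  C=17  D=33  E=42  F=44  G=7
Turnaround times: A=26, B=14, C=17, D=33, E=42, F=44, G=7
Average turnaround = (26+14+17+33+42+44+7) / 7 = 183/7 = 26.14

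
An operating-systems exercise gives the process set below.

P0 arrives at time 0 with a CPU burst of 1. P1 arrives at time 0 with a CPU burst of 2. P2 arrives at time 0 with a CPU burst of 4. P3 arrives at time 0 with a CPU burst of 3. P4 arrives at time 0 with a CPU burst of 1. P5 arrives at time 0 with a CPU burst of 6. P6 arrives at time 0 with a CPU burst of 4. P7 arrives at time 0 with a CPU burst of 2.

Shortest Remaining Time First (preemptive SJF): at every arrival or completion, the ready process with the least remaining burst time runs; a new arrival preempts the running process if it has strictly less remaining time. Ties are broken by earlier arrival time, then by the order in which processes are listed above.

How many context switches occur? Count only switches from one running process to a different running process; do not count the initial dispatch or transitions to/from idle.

Timeline: | P0 0-1 | P4 1-2 | P1 2-4 | P7 4-6 | P3 6-9 | P2 9-13 | P6 13-17 | P5 17-23 |
Completion: P0=1  P1=4  P2=13  P3=9  P4=2  P5=23  P6=17  P7=6
Turnaround (C−A): P0=1  P1=4  P2=13  P3=9  P4=2  P5=23  P6=17  P7=6

7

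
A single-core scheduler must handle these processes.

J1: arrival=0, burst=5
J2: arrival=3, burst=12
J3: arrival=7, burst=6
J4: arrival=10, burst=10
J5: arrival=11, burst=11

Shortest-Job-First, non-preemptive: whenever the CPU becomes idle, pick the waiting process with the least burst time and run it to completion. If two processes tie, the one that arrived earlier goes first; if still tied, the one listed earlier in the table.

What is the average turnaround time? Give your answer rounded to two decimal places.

18.20

Schedule: | J1 0-5 | J2 5-17 | J3 17-23 | J4 23-33 | J5 33-44 |
Completion: J1=5  J2=17  J3=23  J4=33  J5=44
Turnaround times: J1=5, J2=14, J3=16, J4=23, J5=33
Average turnaround = (5+14+16+23+33) / 5 = 91/5 = 18.20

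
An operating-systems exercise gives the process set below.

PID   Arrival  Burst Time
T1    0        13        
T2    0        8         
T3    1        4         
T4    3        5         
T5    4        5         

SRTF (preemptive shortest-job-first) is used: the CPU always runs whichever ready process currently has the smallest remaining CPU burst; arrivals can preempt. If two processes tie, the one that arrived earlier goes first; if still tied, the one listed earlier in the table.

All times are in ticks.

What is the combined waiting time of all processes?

44

Gantt: | T2 0-1 | T3 1-5 | T4 5-10 | T5 10-15 | T2 15-22 | T1 22-35 |
Completion: T1=35  T2=22  T3=5  T4=10  T5=15
Turnaround (C−A): T1=35  T2=22  T3=4  T4=7  T5=11
Waiting = turnaround − burst: T1=22, T2=14, T3=0, T4=2, T5=6
Total waiting = 22 + 14 + 0 + 2 + 6 = 44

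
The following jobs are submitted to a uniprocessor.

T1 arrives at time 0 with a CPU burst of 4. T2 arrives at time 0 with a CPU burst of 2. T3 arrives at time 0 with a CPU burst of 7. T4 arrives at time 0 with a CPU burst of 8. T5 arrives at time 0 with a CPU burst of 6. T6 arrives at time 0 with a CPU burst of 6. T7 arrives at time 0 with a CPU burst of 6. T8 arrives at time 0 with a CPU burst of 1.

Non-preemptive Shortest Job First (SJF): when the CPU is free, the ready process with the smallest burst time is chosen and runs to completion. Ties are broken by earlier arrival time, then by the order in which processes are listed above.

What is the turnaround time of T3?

32

Timeline: | T8 0-1 | T2 1-3 | T1 3-7 | T5 7-13 | T6 13-19 | T7 19-25 | T3 25-32 | T4 32-40 |
Completion: T1=7  T2=3  T3=32  T4=40  T5=13  T6=19  T7=25  T8=1
Turnaround(T3) = completion − arrival = 32 − 0 = 32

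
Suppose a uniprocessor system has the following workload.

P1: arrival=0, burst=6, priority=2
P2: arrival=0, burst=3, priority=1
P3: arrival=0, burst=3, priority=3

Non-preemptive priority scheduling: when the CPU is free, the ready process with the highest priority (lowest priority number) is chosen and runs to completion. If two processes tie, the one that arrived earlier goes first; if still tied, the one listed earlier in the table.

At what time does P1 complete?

9

Timeline: | P2 0-3 | P1 3-9 | P3 9-12 |
Completion: P1=9  P2=3  P3=12
Turnaround (C−A): P1=9  P2=3  P3=12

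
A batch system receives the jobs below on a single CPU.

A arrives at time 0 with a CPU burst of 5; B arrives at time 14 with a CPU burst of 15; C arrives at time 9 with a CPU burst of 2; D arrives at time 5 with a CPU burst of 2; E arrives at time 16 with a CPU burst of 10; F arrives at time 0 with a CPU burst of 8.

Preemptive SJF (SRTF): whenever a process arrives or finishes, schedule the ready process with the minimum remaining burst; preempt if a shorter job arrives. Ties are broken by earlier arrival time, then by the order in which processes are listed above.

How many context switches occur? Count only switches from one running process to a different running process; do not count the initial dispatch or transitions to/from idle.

6

Schedule: | A 0-5 | D 5-7 | F 7-9 | C 9-11 | F 11-17 | E 17-27 | B 27-42 |
Completion: A=5  B=42  C=11  D=7  E=27  F=17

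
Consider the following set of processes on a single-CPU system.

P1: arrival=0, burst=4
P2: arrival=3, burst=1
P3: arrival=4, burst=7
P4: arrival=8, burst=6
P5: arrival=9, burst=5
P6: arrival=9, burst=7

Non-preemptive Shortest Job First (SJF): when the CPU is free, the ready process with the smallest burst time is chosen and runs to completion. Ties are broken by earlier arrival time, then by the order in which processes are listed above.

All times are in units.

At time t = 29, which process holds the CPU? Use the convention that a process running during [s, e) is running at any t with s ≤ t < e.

P6

Gantt: | P1 0-4 | P2 4-5 | P3 5-12 | P5 12-17 | P4 17-23 | P6 23-30 |
Completion: P1=4  P2=5  P3=12  P4=23  P5=17  P6=30
Turnaround (C−A): P1=4  P2=2  P3=8  P4=15  P5=8  P6=21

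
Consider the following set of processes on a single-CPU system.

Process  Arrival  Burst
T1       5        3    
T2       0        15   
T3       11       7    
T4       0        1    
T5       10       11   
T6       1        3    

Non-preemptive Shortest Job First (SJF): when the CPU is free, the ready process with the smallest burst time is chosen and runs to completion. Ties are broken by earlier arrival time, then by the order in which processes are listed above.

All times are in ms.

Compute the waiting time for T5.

19

Gantt: | T4 0-1 | T6 1-4 | T2 4-19 | T1 19-22 | T3 22-29 | T5 29-40 |
Completion: T1=22  T2=19  T3=29  T4=1  T5=40  T6=4
Waiting(T5) = turnaround − burst = 30 − 11 = 19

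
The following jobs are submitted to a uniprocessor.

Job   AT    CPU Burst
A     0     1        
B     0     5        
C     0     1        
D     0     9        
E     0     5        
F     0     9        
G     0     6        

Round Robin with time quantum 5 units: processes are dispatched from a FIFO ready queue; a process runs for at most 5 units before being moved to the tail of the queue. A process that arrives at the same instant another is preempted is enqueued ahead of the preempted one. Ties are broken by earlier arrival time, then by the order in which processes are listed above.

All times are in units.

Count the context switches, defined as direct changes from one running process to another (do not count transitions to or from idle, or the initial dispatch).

Schedule: | A 0-1 | B 1-6 | C 6-7 | D 7-12 | E 12-17 | F 17-22 | G 22-27 | D 27-31 | F 31-35 | G 35-36 |
Completion: A=1  B=6  C=7  D=31  E=17  F=35  G=36
Turnaround (C−A): A=1  B=6  C=7  D=31  E=17  F=35  G=36

9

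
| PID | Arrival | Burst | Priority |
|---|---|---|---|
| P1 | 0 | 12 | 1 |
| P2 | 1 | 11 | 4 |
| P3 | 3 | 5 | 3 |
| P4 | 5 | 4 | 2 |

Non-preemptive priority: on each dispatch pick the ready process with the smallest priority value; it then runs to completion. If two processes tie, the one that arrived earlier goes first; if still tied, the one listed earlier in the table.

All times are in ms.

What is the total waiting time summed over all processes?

40

Timeline: | P1 0-12 | P4 12-16 | P3 16-21 | P2 21-32 |
Completion: P1=12  P2=32  P3=21  P4=16
Turnaround (C−A): P1=12  P2=31  P3=18  P4=11
Waiting = turnaround − burst: P1=0, P2=20, P3=13, P4=7
Total waiting = 0 + 20 + 13 + 7 = 40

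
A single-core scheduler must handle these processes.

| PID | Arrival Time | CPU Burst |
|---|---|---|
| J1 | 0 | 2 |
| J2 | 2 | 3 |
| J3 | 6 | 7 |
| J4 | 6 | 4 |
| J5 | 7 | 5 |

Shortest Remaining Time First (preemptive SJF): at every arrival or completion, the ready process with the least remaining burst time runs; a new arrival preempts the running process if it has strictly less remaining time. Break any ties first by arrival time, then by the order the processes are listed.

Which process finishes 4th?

Gantt: | J1 0-2 | J2 2-5 | idle 5-6 | J4 6-10 | J5 10-15 | J3 15-22 |
Completion: J1=2  J2=5  J3=22  J4=10  J5=15
Turnaround (C−A): J1=2  J2=3  J3=16  J4=4  J5=8
Finish order: J1 → J2 → J4 → J5 → J3

J5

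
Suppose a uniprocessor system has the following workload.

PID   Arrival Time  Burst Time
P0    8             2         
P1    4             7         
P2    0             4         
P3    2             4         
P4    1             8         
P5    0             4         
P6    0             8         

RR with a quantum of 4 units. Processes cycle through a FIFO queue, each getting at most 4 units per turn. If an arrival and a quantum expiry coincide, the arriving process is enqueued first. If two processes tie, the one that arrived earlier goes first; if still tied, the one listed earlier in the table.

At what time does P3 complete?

20

Schedule: | P2 0-4 | P5 4-8 | P6 8-12 | P4 12-16 | P3 16-20 | P1 20-24 | P0 24-26 | P6 26-30 | P4 30-34 | P1 34-37 |
Completion: P0=26  P1=37  P2=4  P3=20  P4=34  P5=8  P6=30
Turnaround (C−A): P0=18  P1=33  P2=4  P3=18  P4=33  P5=8  P6=30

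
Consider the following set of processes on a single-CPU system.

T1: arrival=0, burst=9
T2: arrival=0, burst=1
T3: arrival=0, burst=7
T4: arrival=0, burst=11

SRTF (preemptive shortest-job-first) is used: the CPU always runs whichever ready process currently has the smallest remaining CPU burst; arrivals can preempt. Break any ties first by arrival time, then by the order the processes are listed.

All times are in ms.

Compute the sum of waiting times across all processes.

Gantt: | T2 0-1 | T3 1-8 | T1 8-17 | T4 17-28 |
Completion: T1=17  T2=1  T3=8  T4=28
Turnaround (C−A): T1=17  T2=1  T3=8  T4=28
Waiting = turnaround − burst: T1=8, T2=0, T3=1, T4=17
Total waiting = 8 + 0 + 1 + 17 = 26

26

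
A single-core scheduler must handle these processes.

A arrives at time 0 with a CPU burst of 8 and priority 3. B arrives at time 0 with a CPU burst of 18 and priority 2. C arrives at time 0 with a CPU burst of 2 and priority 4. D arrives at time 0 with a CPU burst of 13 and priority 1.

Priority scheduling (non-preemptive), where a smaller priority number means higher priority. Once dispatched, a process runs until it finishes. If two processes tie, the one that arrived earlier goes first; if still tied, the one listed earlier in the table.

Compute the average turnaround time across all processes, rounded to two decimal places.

Schedule: | D 0-13 | B 13-31 | A 31-39 | C 39-41 |
Completion: A=39  B=31  C=41  D=13
Turnaround (C−A): A=39  B=31  C=41  D=13
Turnaround times: A=39, B=31, C=41, D=13
Average turnaround = (39+31+41+13) / 4 = 124/4 = 31.00

31.00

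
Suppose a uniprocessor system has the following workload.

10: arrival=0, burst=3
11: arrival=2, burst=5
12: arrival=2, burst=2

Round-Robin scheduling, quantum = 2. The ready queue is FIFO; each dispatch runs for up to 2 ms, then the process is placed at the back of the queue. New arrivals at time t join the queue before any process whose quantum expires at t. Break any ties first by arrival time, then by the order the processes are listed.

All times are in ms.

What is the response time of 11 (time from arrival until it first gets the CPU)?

0

Schedule: | 10 0-2 | 11 2-4 | 12 4-6 | 10 6-7 | 11 7-10 |
Completion: 10=7  11=10  12=6
Response(11) = first start − arrival = 2 − 2 = 0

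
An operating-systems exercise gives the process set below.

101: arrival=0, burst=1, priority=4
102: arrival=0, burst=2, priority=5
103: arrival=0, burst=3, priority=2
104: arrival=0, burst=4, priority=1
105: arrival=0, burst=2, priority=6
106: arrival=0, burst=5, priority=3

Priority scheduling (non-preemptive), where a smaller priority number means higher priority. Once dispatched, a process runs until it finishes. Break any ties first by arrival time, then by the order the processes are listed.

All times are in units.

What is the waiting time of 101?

12

Timeline: | 104 0-4 | 103 4-7 | 106 7-12 | 101 12-13 | 102 13-15 | 105 15-17 |
Completion: 101=13  102=15  103=7  104=4  105=17  106=12
Turnaround (C−A): 101=13  102=15  103=7  104=4  105=17  106=12
Waiting(101) = turnaround − burst = 13 − 1 = 12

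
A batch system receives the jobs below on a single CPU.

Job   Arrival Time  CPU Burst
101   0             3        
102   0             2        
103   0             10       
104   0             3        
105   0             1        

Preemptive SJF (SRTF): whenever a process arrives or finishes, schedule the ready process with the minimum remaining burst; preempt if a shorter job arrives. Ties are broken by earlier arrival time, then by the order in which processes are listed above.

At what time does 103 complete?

19

Timeline: | 105 0-1 | 102 1-3 | 101 3-6 | 104 6-9 | 103 9-19 |
Completion: 101=6  102=3  103=19  104=9  105=1
Turnaround (C−A): 101=6  102=3  103=19  104=9  105=1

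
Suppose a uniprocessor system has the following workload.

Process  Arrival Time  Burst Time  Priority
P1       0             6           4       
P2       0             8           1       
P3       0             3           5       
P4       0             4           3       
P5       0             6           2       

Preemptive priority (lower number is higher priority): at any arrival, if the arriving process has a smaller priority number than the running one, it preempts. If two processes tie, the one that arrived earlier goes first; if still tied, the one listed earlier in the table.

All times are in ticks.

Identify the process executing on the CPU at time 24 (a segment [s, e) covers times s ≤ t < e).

P3

Timeline: | P2 0-8 | P5 8-14 | P4 14-18 | P1 18-24 | P3 24-27 |
Completion: P1=24  P2=8  P3=27  P4=18  P5=14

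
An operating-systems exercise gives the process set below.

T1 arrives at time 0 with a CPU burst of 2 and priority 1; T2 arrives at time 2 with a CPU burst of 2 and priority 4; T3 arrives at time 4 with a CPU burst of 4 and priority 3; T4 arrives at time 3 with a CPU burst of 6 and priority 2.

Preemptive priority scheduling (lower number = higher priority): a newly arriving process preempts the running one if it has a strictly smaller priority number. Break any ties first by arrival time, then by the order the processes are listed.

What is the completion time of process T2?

Gantt: | T1 0-2 | T2 2-3 | T4 3-9 | T3 9-13 | T2 13-14 |
Completion: T1=2  T2=14  T3=13  T4=9

14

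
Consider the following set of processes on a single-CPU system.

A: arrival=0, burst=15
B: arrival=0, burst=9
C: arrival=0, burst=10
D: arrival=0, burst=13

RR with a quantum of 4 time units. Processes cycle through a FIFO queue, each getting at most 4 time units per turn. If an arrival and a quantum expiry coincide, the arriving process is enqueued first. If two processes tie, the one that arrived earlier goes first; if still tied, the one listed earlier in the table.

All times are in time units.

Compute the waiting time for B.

Schedule: | A 0-4 | B 4-8 | C 8-12 | D 12-16 | A 16-20 | B 20-24 | C 24-28 | D 28-32 | A 32-36 | B 36-37 | C 37-39 | D 39-43 | A 43-46 | D 46-47 |
Completion: A=46  B=37  C=39  D=47
Waiting(B) = turnaround − burst = 37 − 9 = 28

28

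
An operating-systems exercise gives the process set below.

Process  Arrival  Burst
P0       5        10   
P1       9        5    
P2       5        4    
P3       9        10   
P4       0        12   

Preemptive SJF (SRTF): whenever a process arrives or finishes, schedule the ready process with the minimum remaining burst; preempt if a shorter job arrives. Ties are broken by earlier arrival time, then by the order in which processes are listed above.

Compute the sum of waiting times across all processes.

Gantt: | P4 0-5 | P2 5-9 | P1 9-14 | P4 14-21 | P0 21-31 | P3 31-41 |
Completion: P0=31  P1=14  P2=9  P3=41  P4=21
Waiting = turnaround − burst: P0=16, P1=0, P2=0, P3=22, P4=9
Total waiting = 16 + 0 + 0 + 22 + 9 = 47

47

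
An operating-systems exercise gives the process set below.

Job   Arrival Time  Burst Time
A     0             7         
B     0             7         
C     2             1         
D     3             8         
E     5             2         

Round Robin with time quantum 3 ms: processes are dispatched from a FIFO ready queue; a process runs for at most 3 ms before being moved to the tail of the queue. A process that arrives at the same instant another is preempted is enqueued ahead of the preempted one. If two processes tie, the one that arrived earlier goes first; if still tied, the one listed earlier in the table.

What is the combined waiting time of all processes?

57

Timeline: | A 0-3 | B 3-6 | C 6-7 | D 7-10 | A 10-13 | E 13-15 | B 15-18 | D 18-21 | A 21-22 | B 22-23 | D 23-25 |
Completion: A=22  B=23  C=7  D=25  E=15
Waiting = turnaround − burst: A=15, B=16, C=4, D=14, E=8
Total waiting = 15 + 16 + 4 + 14 + 8 = 57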